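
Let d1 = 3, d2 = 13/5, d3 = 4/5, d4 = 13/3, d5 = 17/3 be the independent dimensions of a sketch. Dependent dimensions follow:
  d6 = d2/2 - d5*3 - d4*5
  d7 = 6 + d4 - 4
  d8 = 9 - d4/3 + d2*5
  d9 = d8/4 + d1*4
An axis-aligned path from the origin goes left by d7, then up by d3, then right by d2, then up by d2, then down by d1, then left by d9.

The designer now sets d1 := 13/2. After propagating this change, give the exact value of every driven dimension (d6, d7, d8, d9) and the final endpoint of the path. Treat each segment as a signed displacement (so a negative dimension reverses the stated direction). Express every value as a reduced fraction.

d6 = -1121/30
d7 = 19/3
d8 = 185/9
d9 = 1121/36
endpoint = (-6277/180, -31/10)

Apply edit: d1 := 13/2
  d6 = d2/2 - d5*3 - d4*5 = -1121/30
  d7 = 6 + d4 - 4 = 19/3
  d8 = 9 - d4/3 + d2*5 = 185/9
  d9 = d8/4 + d1*4 = 1121/36
Walk from origin (0, 0):
  seg 1: left by d7 = 19/3 → (-19/3, 0)
  seg 2: up by d3 = 4/5 → (-19/3, 4/5)
  seg 3: right by d2 = 13/5 → (-56/15, 4/5)
  seg 4: up by d2 = 13/5 → (-56/15, 17/5)
  seg 5: down by d1 = 13/2 → (-56/15, -31/10)
  seg 6: left by d9 = 1121/36 → (-6277/180, -31/10)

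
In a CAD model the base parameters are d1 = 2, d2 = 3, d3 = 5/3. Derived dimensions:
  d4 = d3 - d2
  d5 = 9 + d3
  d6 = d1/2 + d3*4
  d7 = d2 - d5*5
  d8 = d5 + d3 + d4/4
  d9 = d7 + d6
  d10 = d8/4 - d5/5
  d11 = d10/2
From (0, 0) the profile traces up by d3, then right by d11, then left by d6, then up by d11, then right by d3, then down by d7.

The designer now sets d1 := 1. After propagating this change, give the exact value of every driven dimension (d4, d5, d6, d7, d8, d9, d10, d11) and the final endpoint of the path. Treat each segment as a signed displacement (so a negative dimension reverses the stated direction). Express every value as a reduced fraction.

Apply edit: d1 := 1
  d4 = d3 - d2 = -4/3
  d5 = 9 + d3 = 32/3
  d6 = d1/2 + d3*4 = 43/6
  d7 = d2 - d5*5 = -151/3
  d8 = d5 + d3 + d4/4 = 12
  d9 = d7 + d6 = -259/6
  d10 = d8/4 - d5/5 = 13/15
  d11 = d10/2 = 13/30
Walk from origin (0, 0):
  seg 1: up by d3 = 5/3 → (0, 5/3)
  seg 2: right by d11 = 13/30 → (13/30, 5/3)
  seg 3: left by d6 = 43/6 → (-101/15, 5/3)
  seg 4: up by d11 = 13/30 → (-101/15, 21/10)
  seg 5: right by d3 = 5/3 → (-76/15, 21/10)
  seg 6: down by d7 = -151/3 → (-76/15, 1573/30)

d4 = -4/3
d5 = 32/3
d6 = 43/6
d7 = -151/3
d8 = 12
d9 = -259/6
d10 = 13/15
d11 = 13/30
endpoint = (-76/15, 1573/30)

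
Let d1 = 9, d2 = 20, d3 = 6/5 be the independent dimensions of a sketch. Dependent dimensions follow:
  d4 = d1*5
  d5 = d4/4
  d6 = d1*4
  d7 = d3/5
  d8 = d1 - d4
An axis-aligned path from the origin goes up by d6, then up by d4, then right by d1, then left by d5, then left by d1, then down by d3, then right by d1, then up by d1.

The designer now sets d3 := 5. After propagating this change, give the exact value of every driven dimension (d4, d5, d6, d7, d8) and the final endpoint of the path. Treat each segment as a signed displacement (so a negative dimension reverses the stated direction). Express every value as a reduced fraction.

d4 = 45
d5 = 45/4
d6 = 36
d7 = 1
d8 = -36
endpoint = (-9/4, 85)

Apply edit: d3 := 5
  d4 = d1*5 = 45
  d5 = d4/4 = 45/4
  d6 = d1*4 = 36
  d7 = d3/5 = 1
  d8 = d1 - d4 = -36
Walk from origin (0, 0):
  seg 1: up by d6 = 36 → (0, 36)
  seg 2: up by d4 = 45 → (0, 81)
  seg 3: right by d1 = 9 → (9, 81)
  seg 4: left by d5 = 45/4 → (-9/4, 81)
  seg 5: left by d1 = 9 → (-45/4, 81)
  seg 6: down by d3 = 5 → (-45/4, 76)
  seg 7: right by d1 = 9 → (-9/4, 76)
  seg 8: up by d1 = 9 → (-9/4, 85)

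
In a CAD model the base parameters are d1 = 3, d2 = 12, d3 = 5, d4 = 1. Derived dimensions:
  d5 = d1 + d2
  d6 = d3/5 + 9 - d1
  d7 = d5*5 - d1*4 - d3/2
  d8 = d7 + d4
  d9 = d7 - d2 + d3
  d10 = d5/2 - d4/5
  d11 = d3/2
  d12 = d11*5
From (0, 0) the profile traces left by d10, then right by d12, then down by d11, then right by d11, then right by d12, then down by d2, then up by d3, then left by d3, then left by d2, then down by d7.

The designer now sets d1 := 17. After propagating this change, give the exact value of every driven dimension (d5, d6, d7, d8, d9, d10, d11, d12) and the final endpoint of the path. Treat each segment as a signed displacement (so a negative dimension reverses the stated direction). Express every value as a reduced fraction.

d5 = 29
d6 = -7
d7 = 149/2
d8 = 151/2
d9 = 135/2
d10 = 143/10
d11 = 5/2
d12 = 25/2
endpoint = (-19/5, -84)

Apply edit: d1 := 17
  d5 = d1 + d2 = 29
  d6 = d3/5 + 9 - d1 = -7
  d7 = d5*5 - d1*4 - d3/2 = 149/2
  d8 = d7 + d4 = 151/2
  d9 = d7 - d2 + d3 = 135/2
  d10 = d5/2 - d4/5 = 143/10
  d11 = d3/2 = 5/2
  d12 = d11*5 = 25/2
Walk from origin (0, 0):
  seg 1: left by d10 = 143/10 → (-143/10, 0)
  seg 2: right by d12 = 25/2 → (-9/5, 0)
  seg 3: down by d11 = 5/2 → (-9/5, -5/2)
  seg 4: right by d11 = 5/2 → (7/10, -5/2)
  seg 5: right by d12 = 25/2 → (66/5, -5/2)
  seg 6: down by d2 = 12 → (66/5, -29/2)
  seg 7: up by d3 = 5 → (66/5, -19/2)
  seg 8: left by d3 = 5 → (41/5, -19/2)
  seg 9: left by d2 = 12 → (-19/5, -19/2)
  seg 10: down by d7 = 149/2 → (-19/5, -84)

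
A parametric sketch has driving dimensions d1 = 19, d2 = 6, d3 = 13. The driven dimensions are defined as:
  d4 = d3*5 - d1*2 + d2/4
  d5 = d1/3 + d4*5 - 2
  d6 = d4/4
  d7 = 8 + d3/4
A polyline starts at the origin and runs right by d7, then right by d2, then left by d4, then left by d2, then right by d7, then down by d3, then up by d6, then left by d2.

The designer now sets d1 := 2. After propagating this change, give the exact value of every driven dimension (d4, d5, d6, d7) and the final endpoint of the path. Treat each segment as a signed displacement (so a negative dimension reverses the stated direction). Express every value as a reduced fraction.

d4 = 125/2
d5 = 1867/6
d6 = 125/8
d7 = 45/4
endpoint = (-46, 21/8)

Apply edit: d1 := 2
  d4 = d3*5 - d1*2 + d2/4 = 125/2
  d5 = d1/3 + d4*5 - 2 = 1867/6
  d6 = d4/4 = 125/8
  d7 = 8 + d3/4 = 45/4
Walk from origin (0, 0):
  seg 1: right by d7 = 45/4 → (45/4, 0)
  seg 2: right by d2 = 6 → (69/4, 0)
  seg 3: left by d4 = 125/2 → (-181/4, 0)
  seg 4: left by d2 = 6 → (-205/4, 0)
  seg 5: right by d7 = 45/4 → (-40, 0)
  seg 6: down by d3 = 13 → (-40, -13)
  seg 7: up by d6 = 125/8 → (-40, 21/8)
  seg 8: left by d2 = 6 → (-46, 21/8)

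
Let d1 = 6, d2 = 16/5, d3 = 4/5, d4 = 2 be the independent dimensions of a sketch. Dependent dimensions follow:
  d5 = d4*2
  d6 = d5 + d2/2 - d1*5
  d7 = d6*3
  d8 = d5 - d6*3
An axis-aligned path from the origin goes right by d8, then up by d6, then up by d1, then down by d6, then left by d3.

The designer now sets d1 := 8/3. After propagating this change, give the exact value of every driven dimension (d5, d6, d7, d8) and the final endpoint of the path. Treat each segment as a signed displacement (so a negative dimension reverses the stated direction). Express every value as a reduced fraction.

Apply edit: d1 := 8/3
  d5 = d4*2 = 4
  d6 = d5 + d2/2 - d1*5 = -116/15
  d7 = d6*3 = -116/5
  d8 = d5 - d6*3 = 136/5
Walk from origin (0, 0):
  seg 1: right by d8 = 136/5 → (136/5, 0)
  seg 2: up by d6 = -116/15 → (136/5, -116/15)
  seg 3: up by d1 = 8/3 → (136/5, -76/15)
  seg 4: down by d6 = -116/15 → (136/5, 8/3)
  seg 5: left by d3 = 4/5 → (132/5, 8/3)

d5 = 4
d6 = -116/15
d7 = -116/5
d8 = 136/5
endpoint = (132/5, 8/3)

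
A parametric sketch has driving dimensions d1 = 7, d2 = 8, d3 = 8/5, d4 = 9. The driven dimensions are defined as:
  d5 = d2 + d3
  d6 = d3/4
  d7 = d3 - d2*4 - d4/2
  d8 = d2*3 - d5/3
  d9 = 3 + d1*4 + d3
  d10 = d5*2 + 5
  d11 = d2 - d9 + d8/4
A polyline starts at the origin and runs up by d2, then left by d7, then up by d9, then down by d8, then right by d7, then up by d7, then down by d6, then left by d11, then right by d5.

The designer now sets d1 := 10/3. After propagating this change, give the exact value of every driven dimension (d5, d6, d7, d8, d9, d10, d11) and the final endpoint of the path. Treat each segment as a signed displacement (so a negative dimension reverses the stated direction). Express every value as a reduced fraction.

d5 = 48/5
d6 = 2/5
d7 = -349/10
d8 = 104/5
d9 = 269/15
d10 = 121/5
d11 = -71/15
endpoint = (43/3, -181/6)

Apply edit: d1 := 10/3
  d5 = d2 + d3 = 48/5
  d6 = d3/4 = 2/5
  d7 = d3 - d2*4 - d4/2 = -349/10
  d8 = d2*3 - d5/3 = 104/5
  d9 = 3 + d1*4 + d3 = 269/15
  d10 = d5*2 + 5 = 121/5
  d11 = d2 - d9 + d8/4 = -71/15
Walk from origin (0, 0):
  seg 1: up by d2 = 8 → (0, 8)
  seg 2: left by d7 = -349/10 → (349/10, 8)
  seg 3: up by d9 = 269/15 → (349/10, 389/15)
  seg 4: down by d8 = 104/5 → (349/10, 77/15)
  seg 5: right by d7 = -349/10 → (0, 77/15)
  seg 6: up by d7 = -349/10 → (0, -893/30)
  seg 7: down by d6 = 2/5 → (0, -181/6)
  seg 8: left by d11 = -71/15 → (71/15, -181/6)
  seg 9: right by d5 = 48/5 → (43/3, -181/6)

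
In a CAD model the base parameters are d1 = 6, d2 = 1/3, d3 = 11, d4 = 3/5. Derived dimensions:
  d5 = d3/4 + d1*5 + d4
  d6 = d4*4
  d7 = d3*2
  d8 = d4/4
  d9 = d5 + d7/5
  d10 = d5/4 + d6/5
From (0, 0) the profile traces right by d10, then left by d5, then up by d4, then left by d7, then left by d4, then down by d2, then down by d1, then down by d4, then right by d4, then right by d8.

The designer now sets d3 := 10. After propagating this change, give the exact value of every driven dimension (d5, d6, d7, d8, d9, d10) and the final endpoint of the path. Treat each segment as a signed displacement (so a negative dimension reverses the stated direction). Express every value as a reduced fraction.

Apply edit: d3 := 10
  d5 = d3/4 + d1*5 + d4 = 331/10
  d6 = d4*4 = 12/5
  d7 = d3*2 = 20
  d8 = d4/4 = 3/20
  d9 = d5 + d7/5 = 371/10
  d10 = d5/4 + d6/5 = 1751/200
Walk from origin (0, 0):
  seg 1: right by d10 = 1751/200 → (1751/200, 0)
  seg 2: left by d5 = 331/10 → (-4869/200, 0)
  seg 3: up by d4 = 3/5 → (-4869/200, 3/5)
  seg 4: left by d7 = 20 → (-8869/200, 3/5)
  seg 5: left by d4 = 3/5 → (-8989/200, 3/5)
  seg 6: down by d2 = 1/3 → (-8989/200, 4/15)
  seg 7: down by d1 = 6 → (-8989/200, -86/15)
  seg 8: down by d4 = 3/5 → (-8989/200, -19/3)
  seg 9: right by d4 = 3/5 → (-8869/200, -19/3)
  seg 10: right by d8 = 3/20 → (-8839/200, -19/3)

d5 = 331/10
d6 = 12/5
d7 = 20
d8 = 3/20
d9 = 371/10
d10 = 1751/200
endpoint = (-8839/200, -19/3)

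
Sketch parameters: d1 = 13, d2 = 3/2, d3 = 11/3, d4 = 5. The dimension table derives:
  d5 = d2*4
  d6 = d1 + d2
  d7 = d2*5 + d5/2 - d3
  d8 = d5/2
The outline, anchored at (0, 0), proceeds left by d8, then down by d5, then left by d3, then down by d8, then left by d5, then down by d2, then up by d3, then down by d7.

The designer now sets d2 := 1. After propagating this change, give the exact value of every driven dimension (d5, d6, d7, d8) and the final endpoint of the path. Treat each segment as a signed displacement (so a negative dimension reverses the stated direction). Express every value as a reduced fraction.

d5 = 4
d6 = 14
d7 = 10/3
d8 = 2
endpoint = (-29/3, -20/3)

Apply edit: d2 := 1
  d5 = d2*4 = 4
  d6 = d1 + d2 = 14
  d7 = d2*5 + d5/2 - d3 = 10/3
  d8 = d5/2 = 2
Walk from origin (0, 0):
  seg 1: left by d8 = 2 → (-2, 0)
  seg 2: down by d5 = 4 → (-2, -4)
  seg 3: left by d3 = 11/3 → (-17/3, -4)
  seg 4: down by d8 = 2 → (-17/3, -6)
  seg 5: left by d5 = 4 → (-29/3, -6)
  seg 6: down by d2 = 1 → (-29/3, -7)
  seg 7: up by d3 = 11/3 → (-29/3, -10/3)
  seg 8: down by d7 = 10/3 → (-29/3, -20/3)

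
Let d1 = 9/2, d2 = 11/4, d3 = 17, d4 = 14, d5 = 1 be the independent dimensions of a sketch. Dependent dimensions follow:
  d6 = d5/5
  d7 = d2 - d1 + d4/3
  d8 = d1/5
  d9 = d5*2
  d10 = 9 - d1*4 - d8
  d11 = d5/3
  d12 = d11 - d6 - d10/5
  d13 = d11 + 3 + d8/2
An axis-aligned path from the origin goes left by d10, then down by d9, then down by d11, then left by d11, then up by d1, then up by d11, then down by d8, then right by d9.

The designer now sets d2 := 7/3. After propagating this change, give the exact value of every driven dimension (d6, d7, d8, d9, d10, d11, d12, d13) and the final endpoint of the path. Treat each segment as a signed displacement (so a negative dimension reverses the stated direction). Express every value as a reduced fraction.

d6 = 1/5
d7 = 5/2
d8 = 9/10
d9 = 2
d10 = -99/10
d11 = 1/3
d12 = 317/150
d13 = 227/60
endpoint = (347/30, 8/5)

Apply edit: d2 := 7/3
  d6 = d5/5 = 1/5
  d7 = d2 - d1 + d4/3 = 5/2
  d8 = d1/5 = 9/10
  d9 = d5*2 = 2
  d10 = 9 - d1*4 - d8 = -99/10
  d11 = d5/3 = 1/3
  d12 = d11 - d6 - d10/5 = 317/150
  d13 = d11 + 3 + d8/2 = 227/60
Walk from origin (0, 0):
  seg 1: left by d10 = -99/10 → (99/10, 0)
  seg 2: down by d9 = 2 → (99/10, -2)
  seg 3: down by d11 = 1/3 → (99/10, -7/3)
  seg 4: left by d11 = 1/3 → (287/30, -7/3)
  seg 5: up by d1 = 9/2 → (287/30, 13/6)
  seg 6: up by d11 = 1/3 → (287/30, 5/2)
  seg 7: down by d8 = 9/10 → (287/30, 8/5)
  seg 8: right by d9 = 2 → (347/30, 8/5)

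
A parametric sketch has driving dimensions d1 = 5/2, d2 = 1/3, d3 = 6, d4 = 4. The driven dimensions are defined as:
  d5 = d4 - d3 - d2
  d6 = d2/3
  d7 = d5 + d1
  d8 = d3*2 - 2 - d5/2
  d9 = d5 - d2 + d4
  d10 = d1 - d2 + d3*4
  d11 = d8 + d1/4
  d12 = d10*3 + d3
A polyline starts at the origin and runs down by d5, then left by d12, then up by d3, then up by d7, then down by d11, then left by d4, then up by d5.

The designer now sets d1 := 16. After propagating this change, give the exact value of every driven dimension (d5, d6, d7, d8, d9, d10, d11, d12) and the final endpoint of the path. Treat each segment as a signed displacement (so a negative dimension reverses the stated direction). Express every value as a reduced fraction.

d5 = -7/3
d6 = 1/9
d7 = 41/3
d8 = 67/6
d9 = 4/3
d10 = 119/3
d11 = 91/6
d12 = 125
endpoint = (-129, 9/2)

Apply edit: d1 := 16
  d5 = d4 - d3 - d2 = -7/3
  d6 = d2/3 = 1/9
  d7 = d5 + d1 = 41/3
  d8 = d3*2 - 2 - d5/2 = 67/6
  d9 = d5 - d2 + d4 = 4/3
  d10 = d1 - d2 + d3*4 = 119/3
  d11 = d8 + d1/4 = 91/6
  d12 = d10*3 + d3 = 125
Walk from origin (0, 0):
  seg 1: down by d5 = -7/3 → (0, 7/3)
  seg 2: left by d12 = 125 → (-125, 7/3)
  seg 3: up by d3 = 6 → (-125, 25/3)
  seg 4: up by d7 = 41/3 → (-125, 22)
  seg 5: down by d11 = 91/6 → (-125, 41/6)
  seg 6: left by d4 = 4 → (-129, 41/6)
  seg 7: up by d5 = -7/3 → (-129, 9/2)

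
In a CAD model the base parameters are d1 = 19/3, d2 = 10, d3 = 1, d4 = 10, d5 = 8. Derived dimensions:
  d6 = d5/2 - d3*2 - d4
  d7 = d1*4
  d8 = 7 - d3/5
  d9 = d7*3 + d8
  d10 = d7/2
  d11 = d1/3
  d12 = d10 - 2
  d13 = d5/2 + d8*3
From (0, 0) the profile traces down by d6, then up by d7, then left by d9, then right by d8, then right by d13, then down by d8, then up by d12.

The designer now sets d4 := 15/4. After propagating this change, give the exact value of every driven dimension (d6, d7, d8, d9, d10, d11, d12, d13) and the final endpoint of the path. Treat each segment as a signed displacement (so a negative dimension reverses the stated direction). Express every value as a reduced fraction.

Apply edit: d4 := 15/4
  d6 = d5/2 - d3*2 - d4 = -7/4
  d7 = d1*4 = 76/3
  d8 = 7 - d3/5 = 34/5
  d9 = d7*3 + d8 = 414/5
  d10 = d7/2 = 38/3
  d11 = d1/3 = 19/9
  d12 = d10 - 2 = 32/3
  d13 = d5/2 + d8*3 = 122/5
Walk from origin (0, 0):
  seg 1: down by d6 = -7/4 → (0, 7/4)
  seg 2: up by d7 = 76/3 → (0, 325/12)
  seg 3: left by d9 = 414/5 → (-414/5, 325/12)
  seg 4: right by d8 = 34/5 → (-76, 325/12)
  seg 5: right by d13 = 122/5 → (-258/5, 325/12)
  seg 6: down by d8 = 34/5 → (-258/5, 1217/60)
  seg 7: up by d12 = 32/3 → (-258/5, 619/20)

d6 = -7/4
d7 = 76/3
d8 = 34/5
d9 = 414/5
d10 = 38/3
d11 = 19/9
d12 = 32/3
d13 = 122/5
endpoint = (-258/5, 619/20)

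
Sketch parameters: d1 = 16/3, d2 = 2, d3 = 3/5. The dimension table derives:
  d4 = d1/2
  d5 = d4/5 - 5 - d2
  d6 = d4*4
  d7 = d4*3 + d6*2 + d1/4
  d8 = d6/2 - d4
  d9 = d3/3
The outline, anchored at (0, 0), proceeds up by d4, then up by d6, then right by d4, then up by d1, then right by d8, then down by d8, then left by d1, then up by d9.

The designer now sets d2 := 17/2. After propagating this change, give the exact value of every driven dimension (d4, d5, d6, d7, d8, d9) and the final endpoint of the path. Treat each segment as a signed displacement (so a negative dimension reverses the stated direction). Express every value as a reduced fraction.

d4 = 8/3
d5 = -389/30
d6 = 32/3
d7 = 92/3
d8 = 8/3
d9 = 1/5
endpoint = (0, 81/5)

Apply edit: d2 := 17/2
  d4 = d1/2 = 8/3
  d5 = d4/5 - 5 - d2 = -389/30
  d6 = d4*4 = 32/3
  d7 = d4*3 + d6*2 + d1/4 = 92/3
  d8 = d6/2 - d4 = 8/3
  d9 = d3/3 = 1/5
Walk from origin (0, 0):
  seg 1: up by d4 = 8/3 → (0, 8/3)
  seg 2: up by d6 = 32/3 → (0, 40/3)
  seg 3: right by d4 = 8/3 → (8/3, 40/3)
  seg 4: up by d1 = 16/3 → (8/3, 56/3)
  seg 5: right by d8 = 8/3 → (16/3, 56/3)
  seg 6: down by d8 = 8/3 → (16/3, 16)
  seg 7: left by d1 = 16/3 → (0, 16)
  seg 8: up by d9 = 1/5 → (0, 81/5)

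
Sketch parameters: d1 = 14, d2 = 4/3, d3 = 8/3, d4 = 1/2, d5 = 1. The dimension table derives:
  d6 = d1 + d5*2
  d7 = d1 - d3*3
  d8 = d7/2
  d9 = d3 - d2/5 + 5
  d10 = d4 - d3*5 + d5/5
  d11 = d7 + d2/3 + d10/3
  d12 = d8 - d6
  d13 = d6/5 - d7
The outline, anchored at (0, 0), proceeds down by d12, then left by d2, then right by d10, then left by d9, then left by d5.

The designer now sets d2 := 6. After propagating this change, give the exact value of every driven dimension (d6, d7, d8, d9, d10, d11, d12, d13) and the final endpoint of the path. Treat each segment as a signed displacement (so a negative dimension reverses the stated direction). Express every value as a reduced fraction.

d6 = 16
d7 = 6
d8 = 3
d9 = 97/15
d10 = -379/30
d11 = 341/90
d12 = -13
d13 = -14/5
endpoint = (-261/10, 13)

Apply edit: d2 := 6
  d6 = d1 + d5*2 = 16
  d7 = d1 - d3*3 = 6
  d8 = d7/2 = 3
  d9 = d3 - d2/5 + 5 = 97/15
  d10 = d4 - d3*5 + d5/5 = -379/30
  d11 = d7 + d2/3 + d10/3 = 341/90
  d12 = d8 - d6 = -13
  d13 = d6/5 - d7 = -14/5
Walk from origin (0, 0):
  seg 1: down by d12 = -13 → (0, 13)
  seg 2: left by d2 = 6 → (-6, 13)
  seg 3: right by d10 = -379/30 → (-559/30, 13)
  seg 4: left by d9 = 97/15 → (-251/10, 13)
  seg 5: left by d5 = 1 → (-261/10, 13)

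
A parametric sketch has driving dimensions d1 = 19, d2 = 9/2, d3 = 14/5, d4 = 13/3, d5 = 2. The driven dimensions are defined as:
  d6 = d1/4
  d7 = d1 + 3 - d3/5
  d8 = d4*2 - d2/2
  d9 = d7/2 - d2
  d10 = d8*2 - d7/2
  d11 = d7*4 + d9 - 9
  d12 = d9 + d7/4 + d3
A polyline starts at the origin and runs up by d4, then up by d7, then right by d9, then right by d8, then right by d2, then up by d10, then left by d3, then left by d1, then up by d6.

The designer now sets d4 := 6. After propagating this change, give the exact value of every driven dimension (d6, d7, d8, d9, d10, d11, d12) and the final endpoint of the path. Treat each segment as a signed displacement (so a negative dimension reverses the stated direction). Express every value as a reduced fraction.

Apply edit: d4 := 6
  d6 = d1/4 = 19/4
  d7 = d1 + 3 - d3/5 = 536/25
  d8 = d4*2 - d2/2 = 39/4
  d9 = d7/2 - d2 = 311/50
  d10 = d8*2 - d7/2 = 439/50
  d11 = d7*4 + d9 - 9 = 4149/50
  d12 = d9 + d7/4 + d3 = 719/50
Walk from origin (0, 0):
  seg 1: up by d4 = 6 → (0, 6)
  seg 2: up by d7 = 536/25 → (0, 686/25)
  seg 3: right by d9 = 311/50 → (311/50, 686/25)
  seg 4: right by d8 = 39/4 → (1597/100, 686/25)
  seg 5: right by d2 = 9/2 → (2047/100, 686/25)
  seg 6: up by d10 = 439/50 → (2047/100, 1811/50)
  seg 7: left by d3 = 14/5 → (1767/100, 1811/50)
  seg 8: left by d1 = 19 → (-133/100, 1811/50)
  seg 9: up by d6 = 19/4 → (-133/100, 4097/100)

d6 = 19/4
d7 = 536/25
d8 = 39/4
d9 = 311/50
d10 = 439/50
d11 = 4149/50
d12 = 719/50
endpoint = (-133/100, 4097/100)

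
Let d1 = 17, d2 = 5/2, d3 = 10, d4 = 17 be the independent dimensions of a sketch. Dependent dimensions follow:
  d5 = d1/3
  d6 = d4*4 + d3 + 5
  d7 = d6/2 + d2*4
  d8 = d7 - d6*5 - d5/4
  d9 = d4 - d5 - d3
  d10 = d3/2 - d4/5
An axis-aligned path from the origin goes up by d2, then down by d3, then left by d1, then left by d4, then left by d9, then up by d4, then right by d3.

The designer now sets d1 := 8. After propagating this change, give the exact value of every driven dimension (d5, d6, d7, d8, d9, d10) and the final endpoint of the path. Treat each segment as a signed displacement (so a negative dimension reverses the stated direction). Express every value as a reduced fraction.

Apply edit: d1 := 8
  d5 = d1/3 = 8/3
  d6 = d4*4 + d3 + 5 = 83
  d7 = d6/2 + d2*4 = 103/2
  d8 = d7 - d6*5 - d5/4 = -2185/6
  d9 = d4 - d5 - d3 = 13/3
  d10 = d3/2 - d4/5 = 8/5
Walk from origin (0, 0):
  seg 1: up by d2 = 5/2 → (0, 5/2)
  seg 2: down by d3 = 10 → (0, -15/2)
  seg 3: left by d1 = 8 → (-8, -15/2)
  seg 4: left by d4 = 17 → (-25, -15/2)
  seg 5: left by d9 = 13/3 → (-88/3, -15/2)
  seg 6: up by d4 = 17 → (-88/3, 19/2)
  seg 7: right by d3 = 10 → (-58/3, 19/2)

d5 = 8/3
d6 = 83
d7 = 103/2
d8 = -2185/6
d9 = 13/3
d10 = 8/5
endpoint = (-58/3, 19/2)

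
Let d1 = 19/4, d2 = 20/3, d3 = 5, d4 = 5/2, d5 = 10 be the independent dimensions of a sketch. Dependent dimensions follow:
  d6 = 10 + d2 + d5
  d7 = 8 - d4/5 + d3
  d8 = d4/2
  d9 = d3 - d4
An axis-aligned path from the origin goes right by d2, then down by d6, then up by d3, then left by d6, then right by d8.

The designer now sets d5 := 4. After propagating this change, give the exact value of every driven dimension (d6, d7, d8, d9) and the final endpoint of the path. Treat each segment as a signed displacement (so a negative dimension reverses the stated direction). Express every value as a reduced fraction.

d6 = 62/3
d7 = 25/2
d8 = 5/4
d9 = 5/2
endpoint = (-51/4, -47/3)

Apply edit: d5 := 4
  d6 = 10 + d2 + d5 = 62/3
  d7 = 8 - d4/5 + d3 = 25/2
  d8 = d4/2 = 5/4
  d9 = d3 - d4 = 5/2
Walk from origin (0, 0):
  seg 1: right by d2 = 20/3 → (20/3, 0)
  seg 2: down by d6 = 62/3 → (20/3, -62/3)
  seg 3: up by d3 = 5 → (20/3, -47/3)
  seg 4: left by d6 = 62/3 → (-14, -47/3)
  seg 5: right by d8 = 5/4 → (-51/4, -47/3)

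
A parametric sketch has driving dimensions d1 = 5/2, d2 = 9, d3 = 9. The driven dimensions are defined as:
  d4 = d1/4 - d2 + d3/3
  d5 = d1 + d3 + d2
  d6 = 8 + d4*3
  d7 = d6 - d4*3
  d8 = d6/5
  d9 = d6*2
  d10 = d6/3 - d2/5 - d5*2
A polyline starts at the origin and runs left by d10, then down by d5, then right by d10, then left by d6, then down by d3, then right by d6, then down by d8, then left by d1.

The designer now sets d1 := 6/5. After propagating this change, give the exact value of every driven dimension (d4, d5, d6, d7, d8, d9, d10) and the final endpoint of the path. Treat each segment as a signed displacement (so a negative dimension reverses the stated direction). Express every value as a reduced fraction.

d4 = -57/10
d5 = 96/5
d6 = -91/10
d7 = 8
d8 = -91/50
d9 = -91/5
d10 = -1297/30
endpoint = (-6/5, -1319/50)

Apply edit: d1 := 6/5
  d4 = d1/4 - d2 + d3/3 = -57/10
  d5 = d1 + d3 + d2 = 96/5
  d6 = 8 + d4*3 = -91/10
  d7 = d6 - d4*3 = 8
  d8 = d6/5 = -91/50
  d9 = d6*2 = -91/5
  d10 = d6/3 - d2/5 - d5*2 = -1297/30
Walk from origin (0, 0):
  seg 1: left by d10 = -1297/30 → (1297/30, 0)
  seg 2: down by d5 = 96/5 → (1297/30, -96/5)
  seg 3: right by d10 = -1297/30 → (0, -96/5)
  seg 4: left by d6 = -91/10 → (91/10, -96/5)
  seg 5: down by d3 = 9 → (91/10, -141/5)
  seg 6: right by d6 = -91/10 → (0, -141/5)
  seg 7: down by d8 = -91/50 → (0, -1319/50)
  seg 8: left by d1 = 6/5 → (-6/5, -1319/50)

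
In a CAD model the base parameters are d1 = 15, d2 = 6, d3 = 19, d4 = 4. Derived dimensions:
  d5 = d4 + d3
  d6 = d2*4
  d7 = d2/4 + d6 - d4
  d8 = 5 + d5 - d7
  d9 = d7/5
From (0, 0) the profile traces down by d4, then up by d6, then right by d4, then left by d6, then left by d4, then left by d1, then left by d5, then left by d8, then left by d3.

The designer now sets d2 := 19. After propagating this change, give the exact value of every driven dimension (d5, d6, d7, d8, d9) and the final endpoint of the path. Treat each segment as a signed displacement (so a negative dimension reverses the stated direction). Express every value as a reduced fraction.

d5 = 23
d6 = 76
d7 = 307/4
d8 = -195/4
d9 = 307/20
endpoint = (-337/4, 72)

Apply edit: d2 := 19
  d5 = d4 + d3 = 23
  d6 = d2*4 = 76
  d7 = d2/4 + d6 - d4 = 307/4
  d8 = 5 + d5 - d7 = -195/4
  d9 = d7/5 = 307/20
Walk from origin (0, 0):
  seg 1: down by d4 = 4 → (0, -4)
  seg 2: up by d6 = 76 → (0, 72)
  seg 3: right by d4 = 4 → (4, 72)
  seg 4: left by d6 = 76 → (-72, 72)
  seg 5: left by d4 = 4 → (-76, 72)
  seg 6: left by d1 = 15 → (-91, 72)
  seg 7: left by d5 = 23 → (-114, 72)
  seg 8: left by d8 = -195/4 → (-261/4, 72)
  seg 9: left by d3 = 19 → (-337/4, 72)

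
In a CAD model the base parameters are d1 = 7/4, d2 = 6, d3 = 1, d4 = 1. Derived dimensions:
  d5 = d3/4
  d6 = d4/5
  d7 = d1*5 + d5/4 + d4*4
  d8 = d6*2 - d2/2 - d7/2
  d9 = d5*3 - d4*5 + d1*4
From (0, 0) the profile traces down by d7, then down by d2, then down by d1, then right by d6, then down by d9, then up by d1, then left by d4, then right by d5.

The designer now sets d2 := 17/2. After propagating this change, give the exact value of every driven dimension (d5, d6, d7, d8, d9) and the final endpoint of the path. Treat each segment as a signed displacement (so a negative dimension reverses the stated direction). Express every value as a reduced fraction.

d5 = 1/4
d6 = 1/5
d7 = 205/16
d8 = -1641/160
d9 = 11/4
endpoint = (-11/20, -385/16)

Apply edit: d2 := 17/2
  d5 = d3/4 = 1/4
  d6 = d4/5 = 1/5
  d7 = d1*5 + d5/4 + d4*4 = 205/16
  d8 = d6*2 - d2/2 - d7/2 = -1641/160
  d9 = d5*3 - d4*5 + d1*4 = 11/4
Walk from origin (0, 0):
  seg 1: down by d7 = 205/16 → (0, -205/16)
  seg 2: down by d2 = 17/2 → (0, -341/16)
  seg 3: down by d1 = 7/4 → (0, -369/16)
  seg 4: right by d6 = 1/5 → (1/5, -369/16)
  seg 5: down by d9 = 11/4 → (1/5, -413/16)
  seg 6: up by d1 = 7/4 → (1/5, -385/16)
  seg 7: left by d4 = 1 → (-4/5, -385/16)
  seg 8: right by d5 = 1/4 → (-11/20, -385/16)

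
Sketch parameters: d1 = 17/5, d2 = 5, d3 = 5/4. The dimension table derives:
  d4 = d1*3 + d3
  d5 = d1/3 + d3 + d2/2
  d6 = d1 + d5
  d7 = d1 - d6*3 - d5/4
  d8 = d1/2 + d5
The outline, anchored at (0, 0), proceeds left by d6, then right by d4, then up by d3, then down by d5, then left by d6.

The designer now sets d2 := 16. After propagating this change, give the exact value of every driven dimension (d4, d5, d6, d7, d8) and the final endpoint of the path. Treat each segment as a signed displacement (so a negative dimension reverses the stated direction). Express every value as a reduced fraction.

Apply edit: d2 := 16
  d4 = d1*3 + d3 = 229/20
  d5 = d1/3 + d3 + d2/2 = 623/60
  d6 = d1 + d5 = 827/60
  d7 = d1 - d6*3 - d5/4 = -9731/240
  d8 = d1/2 + d5 = 145/12
Walk from origin (0, 0):
  seg 1: left by d6 = 827/60 → (-827/60, 0)
  seg 2: right by d4 = 229/20 → (-7/3, 0)
  seg 3: up by d3 = 5/4 → (-7/3, 5/4)
  seg 4: down by d5 = 623/60 → (-7/3, -137/15)
  seg 5: left by d6 = 827/60 → (-967/60, -137/15)

d4 = 229/20
d5 = 623/60
d6 = 827/60
d7 = -9731/240
d8 = 145/12
endpoint = (-967/60, -137/15)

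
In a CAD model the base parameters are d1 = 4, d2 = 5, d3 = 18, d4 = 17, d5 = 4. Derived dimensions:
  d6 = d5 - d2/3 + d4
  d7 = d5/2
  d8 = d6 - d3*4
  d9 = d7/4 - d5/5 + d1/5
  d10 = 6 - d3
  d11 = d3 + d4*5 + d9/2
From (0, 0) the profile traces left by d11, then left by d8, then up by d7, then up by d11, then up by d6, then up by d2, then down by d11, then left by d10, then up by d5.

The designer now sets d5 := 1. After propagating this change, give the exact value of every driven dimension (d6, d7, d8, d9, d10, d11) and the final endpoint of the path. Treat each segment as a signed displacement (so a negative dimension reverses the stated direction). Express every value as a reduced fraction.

Apply edit: d5 := 1
  d6 = d5 - d2/3 + d4 = 49/3
  d7 = d5/2 = 1/2
  d8 = d6 - d3*4 = -167/3
  d9 = d7/4 - d5/5 + d1/5 = 29/40
  d10 = 6 - d3 = -12
  d11 = d3 + d4*5 + d9/2 = 8269/80
Walk from origin (0, 0):
  seg 1: left by d11 = 8269/80 → (-8269/80, 0)
  seg 2: left by d8 = -167/3 → (-11447/240, 0)
  seg 3: up by d7 = 1/2 → (-11447/240, 1/2)
  seg 4: up by d11 = 8269/80 → (-11447/240, 8309/80)
  seg 5: up by d6 = 49/3 → (-11447/240, 28847/240)
  seg 6: up by d2 = 5 → (-11447/240, 30047/240)
  seg 7: down by d11 = 8269/80 → (-11447/240, 131/6)
  seg 8: left by d10 = -12 → (-8567/240, 131/6)
  seg 9: up by d5 = 1 → (-8567/240, 137/6)

d6 = 49/3
d7 = 1/2
d8 = -167/3
d9 = 29/40
d10 = -12
d11 = 8269/80
endpoint = (-8567/240, 137/6)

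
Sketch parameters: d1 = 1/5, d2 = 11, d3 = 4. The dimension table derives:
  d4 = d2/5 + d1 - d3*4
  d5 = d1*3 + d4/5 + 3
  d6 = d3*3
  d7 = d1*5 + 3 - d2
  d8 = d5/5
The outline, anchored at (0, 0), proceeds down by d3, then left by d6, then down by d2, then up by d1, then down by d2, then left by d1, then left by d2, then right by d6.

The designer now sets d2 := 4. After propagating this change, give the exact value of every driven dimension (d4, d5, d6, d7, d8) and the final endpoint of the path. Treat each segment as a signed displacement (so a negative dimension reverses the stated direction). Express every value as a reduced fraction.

Apply edit: d2 := 4
  d4 = d2/5 + d1 - d3*4 = -15
  d5 = d1*3 + d4/5 + 3 = 3/5
  d6 = d3*3 = 12
  d7 = d1*5 + 3 - d2 = 0
  d8 = d5/5 = 3/25
Walk from origin (0, 0):
  seg 1: down by d3 = 4 → (0, -4)
  seg 2: left by d6 = 12 → (-12, -4)
  seg 3: down by d2 = 4 → (-12, -8)
  seg 4: up by d1 = 1/5 → (-12, -39/5)
  seg 5: down by d2 = 4 → (-12, -59/5)
  seg 6: left by d1 = 1/5 → (-61/5, -59/5)
  seg 7: left by d2 = 4 → (-81/5, -59/5)
  seg 8: right by d6 = 12 → (-21/5, -59/5)

d4 = -15
d5 = 3/5
d6 = 12
d7 = 0
d8 = 3/25
endpoint = (-21/5, -59/5)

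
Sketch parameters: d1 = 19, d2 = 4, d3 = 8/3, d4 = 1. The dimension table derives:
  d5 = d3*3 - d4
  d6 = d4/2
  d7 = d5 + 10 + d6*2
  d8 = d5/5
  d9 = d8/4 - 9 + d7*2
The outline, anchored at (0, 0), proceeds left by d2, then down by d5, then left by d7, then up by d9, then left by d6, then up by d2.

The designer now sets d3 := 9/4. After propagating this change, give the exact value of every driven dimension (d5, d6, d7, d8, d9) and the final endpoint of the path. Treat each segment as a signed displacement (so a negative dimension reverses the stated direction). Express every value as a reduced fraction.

d5 = 23/4
d6 = 1/2
d7 = 67/4
d8 = 23/20
d9 = 1983/80
endpoint = (-85/4, 1843/80)

Apply edit: d3 := 9/4
  d5 = d3*3 - d4 = 23/4
  d6 = d4/2 = 1/2
  d7 = d5 + 10 + d6*2 = 67/4
  d8 = d5/5 = 23/20
  d9 = d8/4 - 9 + d7*2 = 1983/80
Walk from origin (0, 0):
  seg 1: left by d2 = 4 → (-4, 0)
  seg 2: down by d5 = 23/4 → (-4, -23/4)
  seg 3: left by d7 = 67/4 → (-83/4, -23/4)
  seg 4: up by d9 = 1983/80 → (-83/4, 1523/80)
  seg 5: left by d6 = 1/2 → (-85/4, 1523/80)
  seg 6: up by d2 = 4 → (-85/4, 1843/80)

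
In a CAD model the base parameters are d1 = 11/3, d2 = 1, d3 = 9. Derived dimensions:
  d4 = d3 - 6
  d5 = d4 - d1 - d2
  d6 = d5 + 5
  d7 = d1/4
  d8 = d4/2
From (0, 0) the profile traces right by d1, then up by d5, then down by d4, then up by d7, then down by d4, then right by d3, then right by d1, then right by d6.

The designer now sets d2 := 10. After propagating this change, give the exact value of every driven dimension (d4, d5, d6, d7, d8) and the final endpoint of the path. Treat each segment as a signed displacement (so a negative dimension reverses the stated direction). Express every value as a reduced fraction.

d4 = 3
d5 = -32/3
d6 = -17/3
d7 = 11/12
d8 = 3/2
endpoint = (32/3, -63/4)

Apply edit: d2 := 10
  d4 = d3 - 6 = 3
  d5 = d4 - d1 - d2 = -32/3
  d6 = d5 + 5 = -17/3
  d7 = d1/4 = 11/12
  d8 = d4/2 = 3/2
Walk from origin (0, 0):
  seg 1: right by d1 = 11/3 → (11/3, 0)
  seg 2: up by d5 = -32/3 → (11/3, -32/3)
  seg 3: down by d4 = 3 → (11/3, -41/3)
  seg 4: up by d7 = 11/12 → (11/3, -51/4)
  seg 5: down by d4 = 3 → (11/3, -63/4)
  seg 6: right by d3 = 9 → (38/3, -63/4)
  seg 7: right by d1 = 11/3 → (49/3, -63/4)
  seg 8: right by d6 = -17/3 → (32/3, -63/4)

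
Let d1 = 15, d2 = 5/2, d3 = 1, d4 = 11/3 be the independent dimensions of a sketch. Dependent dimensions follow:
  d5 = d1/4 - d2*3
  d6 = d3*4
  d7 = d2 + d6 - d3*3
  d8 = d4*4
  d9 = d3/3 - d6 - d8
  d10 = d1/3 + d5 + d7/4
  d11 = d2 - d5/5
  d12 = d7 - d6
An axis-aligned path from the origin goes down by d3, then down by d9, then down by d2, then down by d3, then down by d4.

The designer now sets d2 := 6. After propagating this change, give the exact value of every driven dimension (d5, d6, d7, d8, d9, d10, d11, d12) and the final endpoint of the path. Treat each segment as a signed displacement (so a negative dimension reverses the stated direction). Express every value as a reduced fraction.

Apply edit: d2 := 6
  d5 = d1/4 - d2*3 = -57/4
  d6 = d3*4 = 4
  d7 = d2 + d6 - d3*3 = 7
  d8 = d4*4 = 44/3
  d9 = d3/3 - d6 - d8 = -55/3
  d10 = d1/3 + d5 + d7/4 = -15/2
  d11 = d2 - d5/5 = 177/20
  d12 = d7 - d6 = 3
Walk from origin (0, 0):
  seg 1: down by d3 = 1 → (0, -1)
  seg 2: down by d9 = -55/3 → (0, 52/3)
  seg 3: down by d2 = 6 → (0, 34/3)
  seg 4: down by d3 = 1 → (0, 31/3)
  seg 5: down by d4 = 11/3 → (0, 20/3)

d5 = -57/4
d6 = 4
d7 = 7
d8 = 44/3
d9 = -55/3
d10 = -15/2
d11 = 177/20
d12 = 3
endpoint = (0, 20/3)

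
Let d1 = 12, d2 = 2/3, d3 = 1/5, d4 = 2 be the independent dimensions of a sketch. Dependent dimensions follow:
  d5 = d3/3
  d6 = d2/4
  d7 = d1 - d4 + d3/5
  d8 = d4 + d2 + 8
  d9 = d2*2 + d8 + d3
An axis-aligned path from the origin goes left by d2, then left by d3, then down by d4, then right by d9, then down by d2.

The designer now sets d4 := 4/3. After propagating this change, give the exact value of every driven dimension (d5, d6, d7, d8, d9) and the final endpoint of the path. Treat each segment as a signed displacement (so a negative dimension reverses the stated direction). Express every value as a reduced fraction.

Apply edit: d4 := 4/3
  d5 = d3/3 = 1/15
  d6 = d2/4 = 1/6
  d7 = d1 - d4 + d3/5 = 803/75
  d8 = d4 + d2 + 8 = 10
  d9 = d2*2 + d8 + d3 = 173/15
Walk from origin (0, 0):
  seg 1: left by d2 = 2/3 → (-2/3, 0)
  seg 2: left by d3 = 1/5 → (-13/15, 0)
  seg 3: down by d4 = 4/3 → (-13/15, -4/3)
  seg 4: right by d9 = 173/15 → (32/3, -4/3)
  seg 5: down by d2 = 2/3 → (32/3, -2)

d5 = 1/15
d6 = 1/6
d7 = 803/75
d8 = 10
d9 = 173/15
endpoint = (32/3, -2)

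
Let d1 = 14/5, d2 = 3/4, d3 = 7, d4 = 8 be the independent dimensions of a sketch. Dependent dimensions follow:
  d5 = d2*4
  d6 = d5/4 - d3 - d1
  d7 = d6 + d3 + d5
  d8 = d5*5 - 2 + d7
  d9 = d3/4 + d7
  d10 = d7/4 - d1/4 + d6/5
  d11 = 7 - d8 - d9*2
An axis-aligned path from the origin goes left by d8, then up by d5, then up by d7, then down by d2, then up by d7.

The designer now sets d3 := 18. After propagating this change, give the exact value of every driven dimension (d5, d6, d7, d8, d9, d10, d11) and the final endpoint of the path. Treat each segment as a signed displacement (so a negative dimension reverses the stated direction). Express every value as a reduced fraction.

d5 = 3
d6 = -401/20
d7 = 19/20
d8 = 279/20
d9 = 109/20
d10 = -1789/400
d11 = -357/20
endpoint = (-279/20, 83/20)

Apply edit: d3 := 18
  d5 = d2*4 = 3
  d6 = d5/4 - d3 - d1 = -401/20
  d7 = d6 + d3 + d5 = 19/20
  d8 = d5*5 - 2 + d7 = 279/20
  d9 = d3/4 + d7 = 109/20
  d10 = d7/4 - d1/4 + d6/5 = -1789/400
  d11 = 7 - d8 - d9*2 = -357/20
Walk from origin (0, 0):
  seg 1: left by d8 = 279/20 → (-279/20, 0)
  seg 2: up by d5 = 3 → (-279/20, 3)
  seg 3: up by d7 = 19/20 → (-279/20, 79/20)
  seg 4: down by d2 = 3/4 → (-279/20, 16/5)
  seg 5: up by d7 = 19/20 → (-279/20, 83/20)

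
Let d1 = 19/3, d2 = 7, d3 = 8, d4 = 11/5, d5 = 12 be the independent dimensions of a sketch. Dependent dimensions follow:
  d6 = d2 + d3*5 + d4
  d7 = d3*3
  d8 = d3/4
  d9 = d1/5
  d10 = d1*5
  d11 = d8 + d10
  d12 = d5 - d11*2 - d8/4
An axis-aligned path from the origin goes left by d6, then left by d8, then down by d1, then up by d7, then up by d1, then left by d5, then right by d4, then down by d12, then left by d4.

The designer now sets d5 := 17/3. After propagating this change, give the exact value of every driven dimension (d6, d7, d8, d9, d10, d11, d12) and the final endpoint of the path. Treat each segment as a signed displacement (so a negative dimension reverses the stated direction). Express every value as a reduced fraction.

Apply edit: d5 := 17/3
  d6 = d2 + d3*5 + d4 = 246/5
  d7 = d3*3 = 24
  d8 = d3/4 = 2
  d9 = d1/5 = 19/15
  d10 = d1*5 = 95/3
  d11 = d8 + d10 = 101/3
  d12 = d5 - d11*2 - d8/4 = -373/6
Walk from origin (0, 0):
  seg 1: left by d6 = 246/5 → (-246/5, 0)
  seg 2: left by d8 = 2 → (-256/5, 0)
  seg 3: down by d1 = 19/3 → (-256/5, -19/3)
  seg 4: up by d7 = 24 → (-256/5, 53/3)
  seg 5: up by d1 = 19/3 → (-256/5, 24)
  seg 6: left by d5 = 17/3 → (-853/15, 24)
  seg 7: right by d4 = 11/5 → (-164/3, 24)
  seg 8: down by d12 = -373/6 → (-164/3, 517/6)
  seg 9: left by d4 = 11/5 → (-853/15, 517/6)

d6 = 246/5
d7 = 24
d8 = 2
d9 = 19/15
d10 = 95/3
d11 = 101/3
d12 = -373/6
endpoint = (-853/15, 517/6)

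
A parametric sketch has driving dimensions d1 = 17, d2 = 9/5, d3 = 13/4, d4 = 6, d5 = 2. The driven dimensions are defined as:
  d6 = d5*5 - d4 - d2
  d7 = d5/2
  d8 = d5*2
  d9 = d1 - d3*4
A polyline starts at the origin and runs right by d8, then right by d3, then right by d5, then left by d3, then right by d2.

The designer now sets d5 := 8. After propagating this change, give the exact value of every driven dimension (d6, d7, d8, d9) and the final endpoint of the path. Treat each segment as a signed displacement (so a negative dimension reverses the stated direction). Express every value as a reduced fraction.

d6 = 161/5
d7 = 4
d8 = 16
d9 = 4
endpoint = (129/5, 0)

Apply edit: d5 := 8
  d6 = d5*5 - d4 - d2 = 161/5
  d7 = d5/2 = 4
  d8 = d5*2 = 16
  d9 = d1 - d3*4 = 4
Walk from origin (0, 0):
  seg 1: right by d8 = 16 → (16, 0)
  seg 2: right by d3 = 13/4 → (77/4, 0)
  seg 3: right by d5 = 8 → (109/4, 0)
  seg 4: left by d3 = 13/4 → (24, 0)
  seg 5: right by d2 = 9/5 → (129/5, 0)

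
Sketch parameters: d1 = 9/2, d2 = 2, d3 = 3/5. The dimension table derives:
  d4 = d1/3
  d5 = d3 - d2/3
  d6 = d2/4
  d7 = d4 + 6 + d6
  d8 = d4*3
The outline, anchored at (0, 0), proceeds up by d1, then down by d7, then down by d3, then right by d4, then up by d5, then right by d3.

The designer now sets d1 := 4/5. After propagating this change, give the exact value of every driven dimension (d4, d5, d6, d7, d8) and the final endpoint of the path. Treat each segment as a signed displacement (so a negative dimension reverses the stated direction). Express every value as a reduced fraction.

Apply edit: d1 := 4/5
  d4 = d1/3 = 4/15
  d5 = d3 - d2/3 = -1/15
  d6 = d2/4 = 1/2
  d7 = d4 + 6 + d6 = 203/30
  d8 = d4*3 = 4/5
Walk from origin (0, 0):
  seg 1: up by d1 = 4/5 → (0, 4/5)
  seg 2: down by d7 = 203/30 → (0, -179/30)
  seg 3: down by d3 = 3/5 → (0, -197/30)
  seg 4: right by d4 = 4/15 → (4/15, -197/30)
  seg 5: up by d5 = -1/15 → (4/15, -199/30)
  seg 6: right by d3 = 3/5 → (13/15, -199/30)

d4 = 4/15
d5 = -1/15
d6 = 1/2
d7 = 203/30
d8 = 4/5
endpoint = (13/15, -199/30)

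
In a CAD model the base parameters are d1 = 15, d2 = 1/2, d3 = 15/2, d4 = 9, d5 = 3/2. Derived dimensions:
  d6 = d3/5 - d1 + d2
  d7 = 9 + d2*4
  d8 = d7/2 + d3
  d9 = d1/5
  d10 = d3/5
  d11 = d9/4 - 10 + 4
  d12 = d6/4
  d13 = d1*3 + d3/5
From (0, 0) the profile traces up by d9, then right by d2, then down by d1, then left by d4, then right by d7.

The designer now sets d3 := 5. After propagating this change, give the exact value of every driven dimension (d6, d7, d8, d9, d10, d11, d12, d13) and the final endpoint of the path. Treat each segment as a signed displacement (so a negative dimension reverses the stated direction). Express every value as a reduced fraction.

d6 = -27/2
d7 = 11
d8 = 21/2
d9 = 3
d10 = 1
d11 = -21/4
d12 = -27/8
d13 = 46
endpoint = (5/2, -12)

Apply edit: d3 := 5
  d6 = d3/5 - d1 + d2 = -27/2
  d7 = 9 + d2*4 = 11
  d8 = d7/2 + d3 = 21/2
  d9 = d1/5 = 3
  d10 = d3/5 = 1
  d11 = d9/4 - 10 + 4 = -21/4
  d12 = d6/4 = -27/8
  d13 = d1*3 + d3/5 = 46
Walk from origin (0, 0):
  seg 1: up by d9 = 3 → (0, 3)
  seg 2: right by d2 = 1/2 → (1/2, 3)
  seg 3: down by d1 = 15 → (1/2, -12)
  seg 4: left by d4 = 9 → (-17/2, -12)
  seg 5: right by d7 = 11 → (5/2, -12)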